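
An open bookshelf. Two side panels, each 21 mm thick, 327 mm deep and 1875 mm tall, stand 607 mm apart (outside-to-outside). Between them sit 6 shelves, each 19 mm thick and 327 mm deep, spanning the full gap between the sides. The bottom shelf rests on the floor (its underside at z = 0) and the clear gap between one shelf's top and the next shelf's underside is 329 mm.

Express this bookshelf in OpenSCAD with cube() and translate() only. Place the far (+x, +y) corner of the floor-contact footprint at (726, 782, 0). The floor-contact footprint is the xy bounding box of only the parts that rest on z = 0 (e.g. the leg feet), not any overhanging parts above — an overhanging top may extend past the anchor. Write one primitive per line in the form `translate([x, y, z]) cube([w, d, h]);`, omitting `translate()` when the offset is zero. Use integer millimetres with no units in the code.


translate([119, 455, 0]) cube([21, 327, 1875]);
translate([705, 455, 0]) cube([21, 327, 1875]);
translate([140, 455, 0]) cube([565, 327, 19]);
translate([140, 455, 348]) cube([565, 327, 19]);
translate([140, 455, 696]) cube([565, 327, 19]);
translate([140, 455, 1044]) cube([565, 327, 19]);
translate([140, 455, 1392]) cube([565, 327, 19]);
translate([140, 455, 1740]) cube([565, 327, 19]);


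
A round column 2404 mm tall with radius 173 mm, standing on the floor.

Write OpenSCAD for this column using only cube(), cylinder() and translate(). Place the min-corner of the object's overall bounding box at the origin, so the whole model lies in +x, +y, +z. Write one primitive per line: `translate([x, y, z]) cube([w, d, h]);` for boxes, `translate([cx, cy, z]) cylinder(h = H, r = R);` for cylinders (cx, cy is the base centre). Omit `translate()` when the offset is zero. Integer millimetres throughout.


translate([173, 173, 0]) cylinder(h = 2404, r = 173);


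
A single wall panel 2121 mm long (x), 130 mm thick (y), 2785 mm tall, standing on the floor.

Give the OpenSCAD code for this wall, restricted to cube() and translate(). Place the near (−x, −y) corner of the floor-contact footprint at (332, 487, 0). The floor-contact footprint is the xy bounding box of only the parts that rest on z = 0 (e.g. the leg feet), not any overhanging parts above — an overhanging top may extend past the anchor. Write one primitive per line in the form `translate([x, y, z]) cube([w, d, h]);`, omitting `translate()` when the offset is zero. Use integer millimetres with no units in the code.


translate([332, 487, 0]) cube([2121, 130, 2785]);


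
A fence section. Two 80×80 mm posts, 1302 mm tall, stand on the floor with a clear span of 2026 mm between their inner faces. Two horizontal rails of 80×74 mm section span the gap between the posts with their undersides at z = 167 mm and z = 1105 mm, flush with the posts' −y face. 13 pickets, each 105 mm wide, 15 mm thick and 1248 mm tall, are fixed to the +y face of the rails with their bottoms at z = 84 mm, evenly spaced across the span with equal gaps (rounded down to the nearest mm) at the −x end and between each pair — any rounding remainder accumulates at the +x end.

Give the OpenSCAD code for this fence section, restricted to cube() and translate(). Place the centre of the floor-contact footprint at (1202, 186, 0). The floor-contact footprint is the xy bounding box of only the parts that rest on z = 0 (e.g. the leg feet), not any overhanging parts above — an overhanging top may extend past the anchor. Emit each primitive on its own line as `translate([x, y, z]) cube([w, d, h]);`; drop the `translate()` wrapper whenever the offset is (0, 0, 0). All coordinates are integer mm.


translate([109, 146, 0]) cube([80, 80, 1302]);
translate([2215, 146, 0]) cube([80, 80, 1302]);
translate([189, 146, 167]) cube([2026, 80, 74]);
translate([189, 146, 1105]) cube([2026, 80, 74]);
translate([236, 226, 84]) cube([105, 15, 1248]);
translate([388, 226, 84]) cube([105, 15, 1248]);
translate([540, 226, 84]) cube([105, 15, 1248]);
translate([692, 226, 84]) cube([105, 15, 1248]);
translate([844, 226, 84]) cube([105, 15, 1248]);
translate([996, 226, 84]) cube([105, 15, 1248]);
translate([1148, 226, 84]) cube([105, 15, 1248]);
translate([1300, 226, 84]) cube([105, 15, 1248]);
translate([1452, 226, 84]) cube([105, 15, 1248]);
translate([1604, 226, 84]) cube([105, 15, 1248]);
translate([1756, 226, 84]) cube([105, 15, 1248]);
translate([1908, 226, 84]) cube([105, 15, 1248]);
translate([2060, 226, 84]) cube([105, 15, 1248]);


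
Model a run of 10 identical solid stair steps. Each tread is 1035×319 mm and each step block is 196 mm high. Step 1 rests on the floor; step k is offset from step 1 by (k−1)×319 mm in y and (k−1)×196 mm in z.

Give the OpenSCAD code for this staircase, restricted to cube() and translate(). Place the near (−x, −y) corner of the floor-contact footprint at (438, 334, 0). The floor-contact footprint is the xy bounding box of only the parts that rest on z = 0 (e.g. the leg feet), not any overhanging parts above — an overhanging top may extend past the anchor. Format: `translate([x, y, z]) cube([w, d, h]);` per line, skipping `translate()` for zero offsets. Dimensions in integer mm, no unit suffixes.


translate([438, 334, 0]) cube([1035, 319, 196]);
translate([438, 653, 196]) cube([1035, 319, 196]);
translate([438, 972, 392]) cube([1035, 319, 196]);
translate([438, 1291, 588]) cube([1035, 319, 196]);
translate([438, 1610, 784]) cube([1035, 319, 196]);
translate([438, 1929, 980]) cube([1035, 319, 196]);
translate([438, 2248, 1176]) cube([1035, 319, 196]);
translate([438, 2567, 1372]) cube([1035, 319, 196]);
translate([438, 2886, 1568]) cube([1035, 319, 196]);
translate([438, 3205, 1764]) cube([1035, 319, 196]);


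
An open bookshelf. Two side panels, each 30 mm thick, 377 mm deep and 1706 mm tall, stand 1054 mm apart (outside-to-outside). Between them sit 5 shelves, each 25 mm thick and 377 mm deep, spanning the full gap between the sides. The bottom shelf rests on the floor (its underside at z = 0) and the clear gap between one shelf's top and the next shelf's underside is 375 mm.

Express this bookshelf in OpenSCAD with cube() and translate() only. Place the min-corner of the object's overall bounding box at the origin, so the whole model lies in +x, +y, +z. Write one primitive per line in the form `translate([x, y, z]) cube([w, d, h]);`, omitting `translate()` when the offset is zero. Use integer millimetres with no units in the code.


cube([30, 377, 1706]);
translate([1024, 0, 0]) cube([30, 377, 1706]);
translate([30, 0, 0]) cube([994, 377, 25]);
translate([30, 0, 400]) cube([994, 377, 25]);
translate([30, 0, 800]) cube([994, 377, 25]);
translate([30, 0, 1200]) cube([994, 377, 25]);
translate([30, 0, 1600]) cube([994, 377, 25]);


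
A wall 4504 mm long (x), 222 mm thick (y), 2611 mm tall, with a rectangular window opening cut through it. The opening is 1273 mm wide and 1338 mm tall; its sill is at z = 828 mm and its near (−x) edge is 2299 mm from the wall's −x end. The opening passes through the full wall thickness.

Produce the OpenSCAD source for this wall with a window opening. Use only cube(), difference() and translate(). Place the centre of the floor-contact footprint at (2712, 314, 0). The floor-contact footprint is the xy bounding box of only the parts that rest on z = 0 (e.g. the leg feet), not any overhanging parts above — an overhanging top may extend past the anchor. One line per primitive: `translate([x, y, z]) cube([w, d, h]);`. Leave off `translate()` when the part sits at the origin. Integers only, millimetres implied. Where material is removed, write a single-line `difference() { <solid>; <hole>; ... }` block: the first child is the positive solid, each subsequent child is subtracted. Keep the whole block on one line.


difference() { translate([460, 203, 0]) cube([4504, 222, 2611]); translate([2759, 203, 828]) cube([1273, 222, 1338]); }


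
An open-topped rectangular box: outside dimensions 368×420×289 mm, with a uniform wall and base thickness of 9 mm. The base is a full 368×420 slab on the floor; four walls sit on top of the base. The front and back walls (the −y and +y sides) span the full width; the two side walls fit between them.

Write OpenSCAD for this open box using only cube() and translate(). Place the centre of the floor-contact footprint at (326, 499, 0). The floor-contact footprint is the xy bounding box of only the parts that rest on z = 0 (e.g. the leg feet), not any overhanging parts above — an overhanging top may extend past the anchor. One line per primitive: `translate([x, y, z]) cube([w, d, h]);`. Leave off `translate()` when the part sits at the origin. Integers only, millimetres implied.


translate([142, 289, 0]) cube([368, 420, 9]);
translate([142, 289, 9]) cube([368, 9, 280]);
translate([142, 700, 9]) cube([368, 9, 280]);
translate([142, 298, 9]) cube([9, 402, 280]);
translate([501, 298, 9]) cube([9, 402, 280]);


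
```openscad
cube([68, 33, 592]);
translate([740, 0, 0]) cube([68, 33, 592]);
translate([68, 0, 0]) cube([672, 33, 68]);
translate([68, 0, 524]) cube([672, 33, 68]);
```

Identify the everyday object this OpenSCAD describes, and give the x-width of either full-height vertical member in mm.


A picture frame. The border width is 68 mm.

Four thin pieces enclosing a rectangular opening — a picture frame. The two full-height stiles are 592 mm tall; the top rail sits at z = 524 and is 68 mm tall, so the border above the opening is 592 − 524 = 68 mm, matching the stile x-width.


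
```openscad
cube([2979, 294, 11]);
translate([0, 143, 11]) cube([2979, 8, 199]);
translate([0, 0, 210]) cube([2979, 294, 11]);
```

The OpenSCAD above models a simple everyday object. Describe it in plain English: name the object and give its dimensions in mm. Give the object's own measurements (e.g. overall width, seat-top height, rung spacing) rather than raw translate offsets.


An I-beam lying along x, 2979 mm long. Overall section height 221 mm. Two flanges 294 mm wide (y) and 11 mm thick, one on the floor and one at the top; a web 8 mm thick runs between them, centred on the flange width.


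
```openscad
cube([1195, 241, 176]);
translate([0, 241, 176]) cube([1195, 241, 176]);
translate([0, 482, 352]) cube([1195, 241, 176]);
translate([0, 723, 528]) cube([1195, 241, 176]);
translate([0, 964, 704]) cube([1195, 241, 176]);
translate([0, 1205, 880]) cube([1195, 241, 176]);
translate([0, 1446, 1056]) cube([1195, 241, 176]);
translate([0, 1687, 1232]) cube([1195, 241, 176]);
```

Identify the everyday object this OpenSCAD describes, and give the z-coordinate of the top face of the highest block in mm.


A staircase. The total rise is 1408 mm.

8 identical blocks, each offset up and back from the previous — a staircase. Each step is 176 mm tall and there are 8 of them, so the total rise is 8 × 176 = 1408 mm.


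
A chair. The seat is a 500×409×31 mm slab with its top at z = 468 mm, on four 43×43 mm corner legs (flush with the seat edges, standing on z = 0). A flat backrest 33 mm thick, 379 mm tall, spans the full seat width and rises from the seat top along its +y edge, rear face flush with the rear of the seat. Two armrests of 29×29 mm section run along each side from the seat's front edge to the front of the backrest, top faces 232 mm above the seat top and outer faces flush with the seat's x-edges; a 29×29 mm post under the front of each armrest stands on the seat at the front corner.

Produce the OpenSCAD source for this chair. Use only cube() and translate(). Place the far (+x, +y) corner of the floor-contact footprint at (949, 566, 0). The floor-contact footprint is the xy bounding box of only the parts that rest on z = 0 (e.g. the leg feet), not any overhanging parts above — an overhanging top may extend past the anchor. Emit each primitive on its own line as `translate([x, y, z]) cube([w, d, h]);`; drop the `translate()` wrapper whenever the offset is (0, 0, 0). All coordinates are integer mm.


// leg_h = 468 - 31 = 437
// arm post h = 232 - 29 = 203
translate([449, 157, 437]) cube([500, 409, 31]);
translate([449, 157, 0]) cube([43, 43, 437]);
translate([906, 157, 0]) cube([43, 43, 437]);
translate([449, 523, 0]) cube([43, 43, 437]);
translate([906, 523, 0]) cube([43, 43, 437]);
translate([449, 533, 468]) cube([500, 33, 379]);
translate([449, 157, 671]) cube([29, 376, 29]);
translate([920, 157, 671]) cube([29, 376, 29]);
translate([449, 157, 468]) cube([29, 29, 203]);
translate([920, 157, 468]) cube([29, 29, 203]);


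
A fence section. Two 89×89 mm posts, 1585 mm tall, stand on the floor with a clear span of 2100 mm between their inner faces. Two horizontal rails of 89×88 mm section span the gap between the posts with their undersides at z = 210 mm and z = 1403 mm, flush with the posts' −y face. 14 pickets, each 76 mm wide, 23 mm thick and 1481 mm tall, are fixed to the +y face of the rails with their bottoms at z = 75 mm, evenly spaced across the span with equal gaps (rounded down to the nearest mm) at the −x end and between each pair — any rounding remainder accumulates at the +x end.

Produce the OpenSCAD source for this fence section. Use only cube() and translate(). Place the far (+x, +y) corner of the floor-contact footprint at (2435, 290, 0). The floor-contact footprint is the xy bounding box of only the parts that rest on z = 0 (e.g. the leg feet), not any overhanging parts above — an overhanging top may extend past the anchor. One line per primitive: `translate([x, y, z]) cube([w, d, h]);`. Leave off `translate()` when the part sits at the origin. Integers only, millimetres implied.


translate([157, 201, 0]) cube([89, 89, 1585]);
translate([2346, 201, 0]) cube([89, 89, 1585]);
translate([246, 201, 210]) cube([2100, 89, 88]);
translate([246, 201, 1403]) cube([2100, 89, 88]);
translate([315, 290, 75]) cube([76, 23, 1481]);
translate([460, 290, 75]) cube([76, 23, 1481]);
translate([605, 290, 75]) cube([76, 23, 1481]);
translate([750, 290, 75]) cube([76, 23, 1481]);
translate([895, 290, 75]) cube([76, 23, 1481]);
translate([1040, 290, 75]) cube([76, 23, 1481]);
translate([1185, 290, 75]) cube([76, 23, 1481]);
translate([1330, 290, 75]) cube([76, 23, 1481]);
translate([1475, 290, 75]) cube([76, 23, 1481]);
translate([1620, 290, 75]) cube([76, 23, 1481]);
translate([1765, 290, 75]) cube([76, 23, 1481]);
translate([1910, 290, 75]) cube([76, 23, 1481]);
translate([2055, 290, 75]) cube([76, 23, 1481]);
translate([2200, 290, 75]) cube([76, 23, 1481]);


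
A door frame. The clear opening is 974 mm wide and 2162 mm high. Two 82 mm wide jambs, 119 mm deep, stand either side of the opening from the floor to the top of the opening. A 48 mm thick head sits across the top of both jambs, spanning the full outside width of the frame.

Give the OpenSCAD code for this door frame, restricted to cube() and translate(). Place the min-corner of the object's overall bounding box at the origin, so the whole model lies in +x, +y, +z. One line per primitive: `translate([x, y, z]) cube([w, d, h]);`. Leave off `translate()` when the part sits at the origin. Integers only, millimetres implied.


cube([82, 119, 2162]);
translate([1056, 0, 0]) cube([82, 119, 2162]);
translate([0, 0, 2162]) cube([1138, 119, 48]);


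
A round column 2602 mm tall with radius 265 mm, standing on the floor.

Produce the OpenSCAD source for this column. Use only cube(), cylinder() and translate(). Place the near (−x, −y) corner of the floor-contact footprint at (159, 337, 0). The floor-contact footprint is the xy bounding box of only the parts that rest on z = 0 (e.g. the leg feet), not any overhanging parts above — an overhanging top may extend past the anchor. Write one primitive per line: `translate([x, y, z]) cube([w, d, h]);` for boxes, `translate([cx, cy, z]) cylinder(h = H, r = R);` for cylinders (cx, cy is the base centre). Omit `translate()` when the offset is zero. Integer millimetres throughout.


translate([424, 602, 0]) cylinder(h = 2602, r = 265);


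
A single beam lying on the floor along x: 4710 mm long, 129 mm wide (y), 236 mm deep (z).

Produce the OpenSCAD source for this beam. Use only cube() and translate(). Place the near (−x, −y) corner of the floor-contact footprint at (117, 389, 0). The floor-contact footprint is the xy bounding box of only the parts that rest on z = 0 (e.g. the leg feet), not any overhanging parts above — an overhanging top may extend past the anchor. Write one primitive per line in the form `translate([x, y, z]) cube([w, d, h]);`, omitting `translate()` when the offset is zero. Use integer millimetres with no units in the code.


translate([117, 389, 0]) cube([4710, 129, 236]);


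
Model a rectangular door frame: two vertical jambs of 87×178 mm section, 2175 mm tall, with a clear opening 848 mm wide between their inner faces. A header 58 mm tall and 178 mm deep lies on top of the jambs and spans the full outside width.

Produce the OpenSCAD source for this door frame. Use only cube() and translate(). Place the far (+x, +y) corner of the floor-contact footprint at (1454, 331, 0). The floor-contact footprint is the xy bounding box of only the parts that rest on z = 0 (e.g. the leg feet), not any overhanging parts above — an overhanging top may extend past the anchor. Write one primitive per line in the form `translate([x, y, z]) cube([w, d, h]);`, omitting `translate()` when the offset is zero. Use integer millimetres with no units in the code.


translate([432, 153, 0]) cube([87, 178, 2175]);
translate([1367, 153, 0]) cube([87, 178, 2175]);
translate([432, 153, 2175]) cube([1022, 178, 58]);


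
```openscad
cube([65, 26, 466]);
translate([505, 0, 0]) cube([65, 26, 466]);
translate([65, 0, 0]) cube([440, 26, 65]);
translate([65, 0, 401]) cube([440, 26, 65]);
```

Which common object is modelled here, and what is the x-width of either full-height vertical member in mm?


A picture frame. The border width is 65 mm.

Four thin pieces enclosing a rectangular opening — a picture frame. The two full-height stiles are 466 mm tall; the top rail sits at z = 401 and is 65 mm tall, so the border above the opening is 466 − 401 = 65 mm, matching the stile x-width.


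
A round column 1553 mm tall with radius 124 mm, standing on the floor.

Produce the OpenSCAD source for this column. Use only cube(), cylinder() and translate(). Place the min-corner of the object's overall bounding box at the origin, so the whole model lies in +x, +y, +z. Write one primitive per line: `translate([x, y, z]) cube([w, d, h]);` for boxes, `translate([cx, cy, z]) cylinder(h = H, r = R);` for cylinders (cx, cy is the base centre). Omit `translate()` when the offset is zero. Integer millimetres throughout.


translate([124, 124, 0]) cylinder(h = 1553, r = 124);


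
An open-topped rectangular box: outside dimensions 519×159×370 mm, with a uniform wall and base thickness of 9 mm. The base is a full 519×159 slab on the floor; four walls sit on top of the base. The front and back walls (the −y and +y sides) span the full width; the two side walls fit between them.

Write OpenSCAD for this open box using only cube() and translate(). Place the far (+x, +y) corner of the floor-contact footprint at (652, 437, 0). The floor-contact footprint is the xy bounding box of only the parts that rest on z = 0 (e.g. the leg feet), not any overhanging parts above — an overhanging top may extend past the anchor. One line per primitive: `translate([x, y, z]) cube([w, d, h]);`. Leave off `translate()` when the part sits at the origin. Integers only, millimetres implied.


translate([133, 278, 0]) cube([519, 159, 9]);
translate([133, 278, 9]) cube([519, 9, 361]);
translate([133, 428, 9]) cube([519, 9, 361]);
translate([133, 287, 9]) cube([9, 141, 361]);
translate([643, 287, 9]) cube([9, 141, 361]);


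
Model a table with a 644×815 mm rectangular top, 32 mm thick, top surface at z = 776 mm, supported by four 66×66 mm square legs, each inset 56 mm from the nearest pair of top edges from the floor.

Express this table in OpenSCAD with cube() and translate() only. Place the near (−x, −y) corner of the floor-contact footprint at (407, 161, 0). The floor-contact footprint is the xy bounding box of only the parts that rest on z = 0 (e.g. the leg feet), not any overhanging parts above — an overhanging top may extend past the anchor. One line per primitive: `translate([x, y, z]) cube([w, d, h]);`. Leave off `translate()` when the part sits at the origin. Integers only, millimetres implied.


// leg_h = 776 - 32 = 744
translate([351, 105, 744]) cube([644, 815, 32]);
translate([407, 161, 0]) cube([66, 66, 744]);
translate([873, 161, 0]) cube([66, 66, 744]);
translate([407, 798, 0]) cube([66, 66, 744]);
translate([873, 798, 0]) cube([66, 66, 744]);


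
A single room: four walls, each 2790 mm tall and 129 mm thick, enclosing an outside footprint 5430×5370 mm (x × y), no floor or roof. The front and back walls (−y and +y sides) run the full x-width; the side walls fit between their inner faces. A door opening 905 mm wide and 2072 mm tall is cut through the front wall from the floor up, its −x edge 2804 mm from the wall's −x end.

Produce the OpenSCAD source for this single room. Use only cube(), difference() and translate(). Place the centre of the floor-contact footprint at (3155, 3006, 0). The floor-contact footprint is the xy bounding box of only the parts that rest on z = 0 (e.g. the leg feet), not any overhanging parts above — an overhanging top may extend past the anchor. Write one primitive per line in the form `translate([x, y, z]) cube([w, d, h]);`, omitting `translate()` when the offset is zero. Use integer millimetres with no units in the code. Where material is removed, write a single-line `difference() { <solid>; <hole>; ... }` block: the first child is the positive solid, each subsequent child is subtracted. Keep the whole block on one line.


difference() { translate([440, 321, 0]) cube([5430, 129, 2790]); translate([3244, 321, 0]) cube([905, 129, 2072]); }
translate([440, 5562, 0]) cube([5430, 129, 2790]);
translate([440, 450, 0]) cube([129, 5112, 2790]);
translate([5741, 450, 0]) cube([129, 5112, 2790]);


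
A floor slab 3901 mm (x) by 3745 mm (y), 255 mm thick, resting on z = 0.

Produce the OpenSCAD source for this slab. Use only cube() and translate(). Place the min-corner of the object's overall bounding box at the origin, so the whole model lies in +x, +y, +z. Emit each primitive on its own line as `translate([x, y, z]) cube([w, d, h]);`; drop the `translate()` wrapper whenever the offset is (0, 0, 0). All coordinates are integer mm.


cube([3901, 3745, 255]);


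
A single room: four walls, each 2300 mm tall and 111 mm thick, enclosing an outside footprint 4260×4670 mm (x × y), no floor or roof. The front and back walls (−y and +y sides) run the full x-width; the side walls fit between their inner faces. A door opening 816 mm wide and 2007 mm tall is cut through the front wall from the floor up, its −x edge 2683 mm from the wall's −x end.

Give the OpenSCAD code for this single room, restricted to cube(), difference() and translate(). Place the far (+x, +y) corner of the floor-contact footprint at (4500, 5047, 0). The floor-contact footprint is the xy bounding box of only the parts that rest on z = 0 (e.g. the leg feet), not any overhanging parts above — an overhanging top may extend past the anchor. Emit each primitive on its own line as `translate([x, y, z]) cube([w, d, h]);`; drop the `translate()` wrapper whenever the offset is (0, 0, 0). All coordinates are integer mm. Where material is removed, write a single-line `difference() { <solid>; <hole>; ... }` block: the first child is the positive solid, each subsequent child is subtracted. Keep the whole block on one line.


difference() { translate([240, 377, 0]) cube([4260, 111, 2300]); translate([2923, 377, 0]) cube([816, 111, 2007]); }
translate([240, 4936, 0]) cube([4260, 111, 2300]);
translate([240, 488, 0]) cube([111, 4448, 2300]);
translate([4389, 488, 0]) cube([111, 4448, 2300]);


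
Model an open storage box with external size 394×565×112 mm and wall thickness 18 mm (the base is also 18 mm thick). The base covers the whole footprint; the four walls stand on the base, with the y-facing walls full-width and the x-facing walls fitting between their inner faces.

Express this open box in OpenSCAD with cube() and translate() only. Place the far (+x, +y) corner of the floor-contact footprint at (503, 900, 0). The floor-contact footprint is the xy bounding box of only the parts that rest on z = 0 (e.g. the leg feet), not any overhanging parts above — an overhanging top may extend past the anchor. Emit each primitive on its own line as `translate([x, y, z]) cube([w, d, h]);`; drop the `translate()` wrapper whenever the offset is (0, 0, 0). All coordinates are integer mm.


translate([109, 335, 0]) cube([394, 565, 18]);
translate([109, 335, 18]) cube([394, 18, 94]);
translate([109, 882, 18]) cube([394, 18, 94]);
translate([109, 353, 18]) cube([18, 529, 94]);
translate([485, 353, 18]) cube([18, 529, 94]);


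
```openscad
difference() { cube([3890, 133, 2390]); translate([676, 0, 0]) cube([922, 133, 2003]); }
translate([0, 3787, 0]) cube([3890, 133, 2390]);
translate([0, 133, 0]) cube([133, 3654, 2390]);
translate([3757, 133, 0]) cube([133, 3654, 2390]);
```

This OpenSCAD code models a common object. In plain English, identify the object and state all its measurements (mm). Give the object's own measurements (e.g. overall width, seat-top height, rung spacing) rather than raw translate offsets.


A single room: four walls, each 2390 mm tall and 133 mm thick, enclosing an outside footprint 3890×3920 mm (x × y), no floor or roof. The front and back walls (−y and +y sides) run the full x-width; the side walls fit between their inner faces. A door opening 922 mm wide and 2003 mm tall is cut through the front wall from the floor up, its −x edge 676 mm from the wall's −x end.


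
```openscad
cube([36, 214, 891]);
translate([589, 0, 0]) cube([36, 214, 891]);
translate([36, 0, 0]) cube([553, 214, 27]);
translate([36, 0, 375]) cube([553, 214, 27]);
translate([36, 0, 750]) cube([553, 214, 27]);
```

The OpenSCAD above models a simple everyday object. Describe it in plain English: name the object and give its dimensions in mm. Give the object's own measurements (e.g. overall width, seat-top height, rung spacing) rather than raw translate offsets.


An open bookshelf. Two side panels, each 36 mm thick, 214 mm deep and 891 mm tall, stand 625 mm apart (outside-to-outside). Between them sit 3 shelves, each 27 mm thick and 214 mm deep, spanning the full gap between the sides. The bottom shelf rests on the floor (its underside at z = 0) and the clear gap between one shelf's top and the next shelf's underside is 348 mm.


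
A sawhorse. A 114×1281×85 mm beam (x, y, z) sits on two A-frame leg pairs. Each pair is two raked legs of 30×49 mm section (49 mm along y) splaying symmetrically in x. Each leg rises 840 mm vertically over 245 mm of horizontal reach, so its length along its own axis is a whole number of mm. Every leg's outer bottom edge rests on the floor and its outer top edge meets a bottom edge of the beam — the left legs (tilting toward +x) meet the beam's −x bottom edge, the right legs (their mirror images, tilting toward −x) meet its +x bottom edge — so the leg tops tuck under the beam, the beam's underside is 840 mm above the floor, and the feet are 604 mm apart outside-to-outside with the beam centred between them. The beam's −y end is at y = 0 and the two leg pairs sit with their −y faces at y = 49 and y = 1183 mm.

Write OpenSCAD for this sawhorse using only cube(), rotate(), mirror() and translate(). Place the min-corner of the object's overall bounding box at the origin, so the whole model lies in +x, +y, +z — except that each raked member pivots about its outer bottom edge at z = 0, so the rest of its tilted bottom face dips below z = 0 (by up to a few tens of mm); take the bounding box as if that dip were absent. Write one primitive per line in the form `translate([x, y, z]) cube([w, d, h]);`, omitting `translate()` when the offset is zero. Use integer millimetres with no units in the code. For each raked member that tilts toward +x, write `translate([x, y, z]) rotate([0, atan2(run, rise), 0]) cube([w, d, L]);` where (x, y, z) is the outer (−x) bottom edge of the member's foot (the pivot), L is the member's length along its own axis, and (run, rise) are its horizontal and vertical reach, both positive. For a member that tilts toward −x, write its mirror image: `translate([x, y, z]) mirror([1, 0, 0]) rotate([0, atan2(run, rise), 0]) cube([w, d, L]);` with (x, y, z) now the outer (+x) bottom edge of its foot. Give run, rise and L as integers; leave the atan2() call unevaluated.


translate([245, 0, 840]) cube([114, 1281, 85]);
translate([0, 49, 0]) rotate([0, atan2(245, 840), 0]) cube([30, 49, 875]);
translate([604, 49, 0]) mirror([1, 0, 0]) rotate([0, atan2(245, 840), 0]) cube([30, 49, 875]);
translate([0, 1183, 0]) rotate([0, atan2(245, 840), 0]) cube([30, 49, 875]);
translate([604, 1183, 0]) mirror([1, 0, 0]) rotate([0, atan2(245, 840), 0]) cube([30, 49, 875]);


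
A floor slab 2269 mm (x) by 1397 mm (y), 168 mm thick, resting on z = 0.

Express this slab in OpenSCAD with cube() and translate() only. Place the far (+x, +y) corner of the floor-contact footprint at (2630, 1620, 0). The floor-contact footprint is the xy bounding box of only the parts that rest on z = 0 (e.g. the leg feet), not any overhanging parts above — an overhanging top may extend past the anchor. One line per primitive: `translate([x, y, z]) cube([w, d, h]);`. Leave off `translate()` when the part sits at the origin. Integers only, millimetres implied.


translate([361, 223, 0]) cube([2269, 1397, 168]);


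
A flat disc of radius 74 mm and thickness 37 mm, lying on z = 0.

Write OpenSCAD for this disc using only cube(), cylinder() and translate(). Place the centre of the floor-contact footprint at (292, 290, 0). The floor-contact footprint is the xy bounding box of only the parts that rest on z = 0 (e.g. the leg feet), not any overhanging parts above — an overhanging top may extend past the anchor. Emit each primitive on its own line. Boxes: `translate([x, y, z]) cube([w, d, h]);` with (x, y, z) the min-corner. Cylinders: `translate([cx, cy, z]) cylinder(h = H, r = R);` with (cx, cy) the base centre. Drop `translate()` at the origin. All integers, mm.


translate([292, 290, 0]) cylinder(h = 37, r = 74);


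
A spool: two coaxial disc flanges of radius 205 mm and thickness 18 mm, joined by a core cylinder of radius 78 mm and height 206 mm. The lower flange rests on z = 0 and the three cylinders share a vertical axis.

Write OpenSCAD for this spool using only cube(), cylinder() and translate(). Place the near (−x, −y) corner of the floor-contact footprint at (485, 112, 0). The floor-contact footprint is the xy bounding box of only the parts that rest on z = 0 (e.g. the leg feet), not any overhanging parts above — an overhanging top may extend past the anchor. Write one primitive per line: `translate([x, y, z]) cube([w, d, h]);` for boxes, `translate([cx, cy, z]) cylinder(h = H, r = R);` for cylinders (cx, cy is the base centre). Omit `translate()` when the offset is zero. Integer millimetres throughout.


translate([690, 317, 0]) cylinder(h = 18, r = 205);
translate([690, 317, 18]) cylinder(h = 206, r = 78);
translate([690, 317, 224]) cylinder(h = 18, r = 205);


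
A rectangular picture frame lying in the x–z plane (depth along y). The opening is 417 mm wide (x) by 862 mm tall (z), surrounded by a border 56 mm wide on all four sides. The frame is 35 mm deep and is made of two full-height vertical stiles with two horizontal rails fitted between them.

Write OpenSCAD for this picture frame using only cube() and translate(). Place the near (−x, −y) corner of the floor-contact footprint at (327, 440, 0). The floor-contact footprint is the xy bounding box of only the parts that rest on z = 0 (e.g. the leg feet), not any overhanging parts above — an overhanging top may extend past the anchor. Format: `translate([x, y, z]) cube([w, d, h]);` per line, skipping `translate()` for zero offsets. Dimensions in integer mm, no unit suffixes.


translate([327, 440, 0]) cube([56, 35, 974]);
translate([800, 440, 0]) cube([56, 35, 974]);
translate([383, 440, 0]) cube([417, 35, 56]);
translate([383, 440, 918]) cube([417, 35, 56]);


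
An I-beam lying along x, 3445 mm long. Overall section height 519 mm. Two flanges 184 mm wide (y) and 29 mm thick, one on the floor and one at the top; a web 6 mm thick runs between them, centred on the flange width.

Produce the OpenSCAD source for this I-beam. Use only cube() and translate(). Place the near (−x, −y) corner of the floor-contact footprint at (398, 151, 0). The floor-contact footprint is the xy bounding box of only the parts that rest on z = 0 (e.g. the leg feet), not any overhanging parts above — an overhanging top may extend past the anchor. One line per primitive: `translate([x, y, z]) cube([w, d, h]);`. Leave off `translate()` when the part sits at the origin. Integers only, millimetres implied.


translate([398, 151, 0]) cube([3445, 184, 29]);
translate([398, 240, 29]) cube([3445, 6, 461]);
translate([398, 151, 490]) cube([3445, 184, 29]);


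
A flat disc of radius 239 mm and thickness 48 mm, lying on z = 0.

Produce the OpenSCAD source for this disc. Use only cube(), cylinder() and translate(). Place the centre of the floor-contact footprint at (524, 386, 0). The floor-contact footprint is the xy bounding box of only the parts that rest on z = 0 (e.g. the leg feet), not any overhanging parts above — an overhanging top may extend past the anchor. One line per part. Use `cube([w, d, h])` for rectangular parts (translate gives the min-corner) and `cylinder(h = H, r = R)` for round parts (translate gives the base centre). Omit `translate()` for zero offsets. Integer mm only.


translate([524, 386, 0]) cylinder(h = 48, r = 239);


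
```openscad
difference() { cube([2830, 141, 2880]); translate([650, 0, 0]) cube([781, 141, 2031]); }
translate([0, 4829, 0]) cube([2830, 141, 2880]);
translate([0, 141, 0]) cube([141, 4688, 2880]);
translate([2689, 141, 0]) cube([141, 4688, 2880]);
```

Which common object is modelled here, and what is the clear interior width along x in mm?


A single room. The interior width is 2548 mm.

Four walls enclosing a rectangle with a door in the front wall — a room. Outside width 2830 minus two 141 mm walls gives 2548 mm.


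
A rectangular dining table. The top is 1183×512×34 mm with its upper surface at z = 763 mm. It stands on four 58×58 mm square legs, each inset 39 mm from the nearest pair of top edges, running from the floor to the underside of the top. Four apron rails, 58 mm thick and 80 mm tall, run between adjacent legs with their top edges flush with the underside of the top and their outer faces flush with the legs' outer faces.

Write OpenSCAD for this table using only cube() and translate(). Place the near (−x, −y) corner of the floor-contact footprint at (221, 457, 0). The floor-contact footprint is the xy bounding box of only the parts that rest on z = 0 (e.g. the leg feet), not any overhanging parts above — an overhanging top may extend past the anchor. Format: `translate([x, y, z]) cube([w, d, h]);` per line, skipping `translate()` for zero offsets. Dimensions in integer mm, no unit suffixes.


// leg_h = 763 - 34 = 729
// apron z = 729 - 80 = 649
translate([182, 418, 729]) cube([1183, 512, 34]);
translate([221, 457, 0]) cube([58, 58, 729]);
translate([1268, 457, 0]) cube([58, 58, 729]);
translate([221, 833, 0]) cube([58, 58, 729]);
translate([1268, 833, 0]) cube([58, 58, 729]);
translate([279, 457, 649]) cube([989, 58, 80]);
translate([279, 833, 649]) cube([989, 58, 80]);
translate([221, 515, 649]) cube([58, 318, 80]);
translate([1268, 515, 649]) cube([58, 318, 80]);


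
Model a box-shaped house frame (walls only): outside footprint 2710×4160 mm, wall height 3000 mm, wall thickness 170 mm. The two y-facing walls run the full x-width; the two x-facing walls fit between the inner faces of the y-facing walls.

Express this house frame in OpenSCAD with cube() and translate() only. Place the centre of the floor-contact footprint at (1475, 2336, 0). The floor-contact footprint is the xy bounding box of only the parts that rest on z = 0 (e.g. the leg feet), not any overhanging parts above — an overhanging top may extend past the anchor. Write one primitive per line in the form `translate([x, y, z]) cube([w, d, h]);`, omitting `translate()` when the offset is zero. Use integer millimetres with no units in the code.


translate([120, 256, 0]) cube([2710, 170, 3000]);
translate([120, 4246, 0]) cube([2710, 170, 3000]);
translate([120, 426, 0]) cube([170, 3820, 3000]);
translate([2660, 426, 0]) cube([170, 3820, 3000]);


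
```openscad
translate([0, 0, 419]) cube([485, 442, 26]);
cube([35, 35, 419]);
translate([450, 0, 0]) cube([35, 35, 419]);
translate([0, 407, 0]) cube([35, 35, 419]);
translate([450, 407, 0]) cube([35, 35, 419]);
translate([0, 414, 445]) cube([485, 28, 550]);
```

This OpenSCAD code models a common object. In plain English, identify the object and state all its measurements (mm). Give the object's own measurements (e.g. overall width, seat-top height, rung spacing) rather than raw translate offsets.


A chair. The seat is a 485×442×26 mm slab with its top at z = 445 mm, on four 35×35 mm corner legs (flush with the seat edges, standing on z = 0). A flat backrest 28 mm thick, 550 mm tall, spans the full seat width and rises from the seat top along its +y edge, rear face flush with the rear of the seat.


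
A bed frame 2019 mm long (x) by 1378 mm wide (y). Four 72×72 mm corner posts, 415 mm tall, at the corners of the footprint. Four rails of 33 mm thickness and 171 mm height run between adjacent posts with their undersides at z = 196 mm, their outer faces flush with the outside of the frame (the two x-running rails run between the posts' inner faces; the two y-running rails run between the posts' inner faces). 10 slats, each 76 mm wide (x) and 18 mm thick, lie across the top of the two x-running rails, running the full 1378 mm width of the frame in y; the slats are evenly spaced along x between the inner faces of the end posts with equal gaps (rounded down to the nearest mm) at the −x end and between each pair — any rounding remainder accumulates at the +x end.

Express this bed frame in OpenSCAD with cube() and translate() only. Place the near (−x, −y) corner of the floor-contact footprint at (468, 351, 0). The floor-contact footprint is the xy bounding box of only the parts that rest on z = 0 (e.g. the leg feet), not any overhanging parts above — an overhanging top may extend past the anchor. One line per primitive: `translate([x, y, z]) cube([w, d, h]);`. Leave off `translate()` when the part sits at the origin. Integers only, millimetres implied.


translate([468, 351, 0]) cube([72, 72, 415]);
translate([468, 1657, 0]) cube([72, 72, 415]);
translate([2415, 351, 0]) cube([72, 72, 415]);
translate([2415, 1657, 0]) cube([72, 72, 415]);
translate([540, 351, 196]) cube([1875, 33, 171]);
translate([540, 1696, 196]) cube([1875, 33, 171]);
translate([468, 423, 196]) cube([33, 1234, 171]);
translate([2454, 423, 196]) cube([33, 1234, 171]);
translate([641, 351, 367]) cube([76, 1378, 18]);
translate([818, 351, 367]) cube([76, 1378, 18]);
translate([995, 351, 367]) cube([76, 1378, 18]);
translate([1172, 351, 367]) cube([76, 1378, 18]);
translate([1349, 351, 367]) cube([76, 1378, 18]);
translate([1526, 351, 367]) cube([76, 1378, 18]);
translate([1703, 351, 367]) cube([76, 1378, 18]);
translate([1880, 351, 367]) cube([76, 1378, 18]);
translate([2057, 351, 367]) cube([76, 1378, 18]);
translate([2234, 351, 367]) cube([76, 1378, 18]);


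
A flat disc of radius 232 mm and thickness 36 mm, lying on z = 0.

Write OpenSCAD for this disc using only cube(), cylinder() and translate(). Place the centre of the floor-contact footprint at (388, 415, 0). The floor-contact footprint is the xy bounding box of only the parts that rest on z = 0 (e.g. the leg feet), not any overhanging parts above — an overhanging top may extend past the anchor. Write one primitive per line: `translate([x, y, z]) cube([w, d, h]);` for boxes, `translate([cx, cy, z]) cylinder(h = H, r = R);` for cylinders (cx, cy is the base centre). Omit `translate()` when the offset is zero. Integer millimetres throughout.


translate([388, 415, 0]) cylinder(h = 36, r = 232);
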